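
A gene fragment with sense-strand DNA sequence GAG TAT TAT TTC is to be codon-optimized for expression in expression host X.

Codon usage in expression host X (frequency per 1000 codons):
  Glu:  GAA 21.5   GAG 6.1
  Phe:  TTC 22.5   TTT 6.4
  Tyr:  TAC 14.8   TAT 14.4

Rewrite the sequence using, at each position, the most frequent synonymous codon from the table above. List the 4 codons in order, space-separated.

Codon 1 (Glu): best is GAA at 21.5.
Codon 2 (Tyr): best is TAC at 14.8.
Codon 3 (Tyr): best is TAC at 14.8.
Codon 4 (Phe): best is TTC at 22.5.

GAA TAC TAC TTC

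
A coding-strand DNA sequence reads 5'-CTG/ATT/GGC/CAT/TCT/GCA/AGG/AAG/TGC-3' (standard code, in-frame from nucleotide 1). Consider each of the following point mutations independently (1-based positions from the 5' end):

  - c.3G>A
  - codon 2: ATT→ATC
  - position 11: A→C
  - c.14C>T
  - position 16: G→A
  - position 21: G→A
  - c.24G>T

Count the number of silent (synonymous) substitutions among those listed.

Codon 1: CTG (Leu) → CTA (Leu) — synonymous.
Codon 2: ATT (Ile) → ATC (Ile) — synonymous.
Codon 4: CAT (His) → CCT (Pro) — missense.
Codon 5: TCT (Ser) → TTT (Phe) — missense.
Codon 6: GCA (Ala) → ACA (Thr) — missense.
Codon 7: AGG (Arg) → AGA (Arg) — synonymous.
Codon 8: AAG (Lys) → AAT (Asn) — missense.
Synonymous: 3 of 7.

3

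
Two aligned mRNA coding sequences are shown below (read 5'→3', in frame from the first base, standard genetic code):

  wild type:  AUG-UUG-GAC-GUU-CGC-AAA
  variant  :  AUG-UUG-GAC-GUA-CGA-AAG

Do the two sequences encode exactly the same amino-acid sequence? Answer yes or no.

yes

Codon 1: AUG Met / AUG Met — identical.
Codon 2: UUG Leu / UUG Leu — identical.
Codon 3: GAC Asp / GAC Asp — identical.
Codon 4: GUU Val / GUA Val — synonymous.
Codon 5: CGC Arg / CGA Arg — synonymous.
Codon 6: AAA Lys / AAG Lys — synonymous.
Nonsynonymous differences: 0 → same protein.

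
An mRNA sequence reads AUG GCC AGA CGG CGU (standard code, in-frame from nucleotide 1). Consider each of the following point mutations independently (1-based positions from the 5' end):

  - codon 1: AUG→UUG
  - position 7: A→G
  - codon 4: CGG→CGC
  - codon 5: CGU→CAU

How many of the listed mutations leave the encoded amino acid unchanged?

Codon 1: AUG (Met) → UUG (Leu) — missense.
Codon 3: AGA (Arg) → GGA (Gly) — missense.
Codon 4: CGG (Arg) → CGC (Arg) — synonymous.
Codon 5: CGU (Arg) → CAU (His) — missense.
Synonymous: 1 of 4.

1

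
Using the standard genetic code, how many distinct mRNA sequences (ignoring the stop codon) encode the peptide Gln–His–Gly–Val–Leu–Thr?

Gln: 2 codons.
His: 2 codons.
Gly: 4 codons.
Val: 4 codons.
Leu: 6 codons.
Thr: 4 codons.
2 × 2 × 4 × 4 × 6 × 4 = 1536.

1536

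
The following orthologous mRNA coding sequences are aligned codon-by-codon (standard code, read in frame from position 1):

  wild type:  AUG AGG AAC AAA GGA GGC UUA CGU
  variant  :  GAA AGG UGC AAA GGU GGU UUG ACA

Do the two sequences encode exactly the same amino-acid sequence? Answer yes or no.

Codon 1: AUG Met / GAA Glu — nonsynonymous.
Codon 2: AGG Arg / AGG Arg — identical.
Codon 3: AAC Asn / UGC Cys — nonsynonymous.
Codon 4: AAA Lys / AAA Lys — identical.
Codon 5: GGA Gly / GGU Gly — synonymous.
Codon 6: GGC Gly / GGU Gly — synonymous.
Codon 7: UUA Leu / UUG Leu — synonymous.
Codon 8: CGU Arg / ACA Thr — nonsynonymous.
Nonsynonymous differences: 3 → different protein.

no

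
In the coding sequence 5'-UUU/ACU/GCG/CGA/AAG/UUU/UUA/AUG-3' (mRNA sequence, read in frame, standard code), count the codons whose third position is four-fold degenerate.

3

Codon 1 UUU (Phe): third position 2-fold.
Codon 2 ACU (Thr): third position 4-fold.
Codon 3 GCG (Ala): third position 4-fold.
Codon 4 CGA (Arg): third position 4-fold.
Codon 5 AAG (Lys): third position 2-fold.
Codon 6 UUU (Phe): third position 2-fold.
Codon 7 UUA (Leu): third position 2-fold.
Codon 8 AUG (Met): third position 1-fold.
Four-fold degenerate third positions: 3.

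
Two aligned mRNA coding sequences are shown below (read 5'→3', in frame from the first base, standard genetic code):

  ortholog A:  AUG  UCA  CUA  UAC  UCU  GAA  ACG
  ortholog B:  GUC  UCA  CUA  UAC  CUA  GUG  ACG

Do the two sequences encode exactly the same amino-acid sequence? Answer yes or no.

no

Codon 1: AUG Met / GUC Val — nonsynonymous.
Codon 2: UCA Ser / UCA Ser — identical.
Codon 3: CUA Leu / CUA Leu — identical.
Codon 4: UAC Tyr / UAC Tyr — identical.
Codon 5: UCU Ser / CUA Leu — nonsynonymous.
Codon 6: GAA Glu / GUG Val — nonsynonymous.
Codon 7: ACG Thr / ACG Thr — identical.
Nonsynonymous differences: 3 → different protein.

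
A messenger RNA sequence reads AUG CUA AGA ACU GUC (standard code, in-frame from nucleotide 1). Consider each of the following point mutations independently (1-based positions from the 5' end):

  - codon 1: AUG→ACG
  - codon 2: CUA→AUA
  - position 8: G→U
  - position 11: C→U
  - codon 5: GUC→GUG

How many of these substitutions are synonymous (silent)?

1

Codon 1: AUG (Met) → ACG (Thr) — missense.
Codon 2: CUA (Leu) → AUA (Ile) — missense.
Codon 3: AGA (Arg) → AUA (Ile) — missense.
Codon 4: ACU (Thr) → AUU (Ile) — missense.
Codon 5: GUC (Val) → GUG (Val) — synonymous.
Synonymous: 1 of 5.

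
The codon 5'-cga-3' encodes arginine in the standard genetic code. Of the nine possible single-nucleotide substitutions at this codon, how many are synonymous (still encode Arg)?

Position 1: AGA → 1 synonymous.
Position 2: none → 0 synonymous.
Position 3: CGU, CGC, CGG → 3 synonymous.
Total: 1 + 0 + 3 = 4.

4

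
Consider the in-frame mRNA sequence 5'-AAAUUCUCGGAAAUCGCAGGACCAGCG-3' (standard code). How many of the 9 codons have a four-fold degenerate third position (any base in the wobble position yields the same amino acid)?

5

Codon 1 AAA (Lys): third position 2-fold.
Codon 2 UUC (Phe): third position 2-fold.
Codon 3 UCG (Ser): third position 4-fold.
Codon 4 GAA (Glu): third position 2-fold.
Codon 5 AUC (Ile): third position 3-fold.
Codon 6 GCA (Ala): third position 4-fold.
Codon 7 GGA (Gly): third position 4-fold.
Codon 8 CCA (Pro): third position 4-fold.
Codon 9 GCG (Ala): third position 4-fold.
Four-fold degenerate third positions: 5.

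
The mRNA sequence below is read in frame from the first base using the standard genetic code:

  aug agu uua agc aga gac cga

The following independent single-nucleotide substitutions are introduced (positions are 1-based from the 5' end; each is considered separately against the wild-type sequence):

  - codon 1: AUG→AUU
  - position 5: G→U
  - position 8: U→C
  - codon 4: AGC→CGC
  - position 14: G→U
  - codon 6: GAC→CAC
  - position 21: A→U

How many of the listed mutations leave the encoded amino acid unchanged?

Codon 1: AUG (Met) → AUU (Ile) — missense.
Codon 2: AGU (Ser) → AUU (Ile) — missense.
Codon 3: UUA (Leu) → UCA (Ser) — missense.
Codon 4: AGC (Ser) → CGC (Arg) — missense.
Codon 5: AGA (Arg) → AUA (Ile) — missense.
Codon 6: GAC (Asp) → CAC (His) — missense.
Codon 7: CGA (Arg) → CGU (Arg) — synonymous.
Synonymous: 1 of 7.

1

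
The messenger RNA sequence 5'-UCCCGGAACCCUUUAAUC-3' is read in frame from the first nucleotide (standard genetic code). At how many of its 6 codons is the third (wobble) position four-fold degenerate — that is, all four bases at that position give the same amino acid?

Codon 1 UCC (Ser): third position 4-fold.
Codon 2 CGG (Arg): third position 4-fold.
Codon 3 AAC (Asn): third position 2-fold.
Codon 4 CCU (Pro): third position 4-fold.
Codon 5 UUA (Leu): third position 2-fold.
Codon 6 AUC (Ile): third position 3-fold.
Four-fold degenerate third positions: 3.

3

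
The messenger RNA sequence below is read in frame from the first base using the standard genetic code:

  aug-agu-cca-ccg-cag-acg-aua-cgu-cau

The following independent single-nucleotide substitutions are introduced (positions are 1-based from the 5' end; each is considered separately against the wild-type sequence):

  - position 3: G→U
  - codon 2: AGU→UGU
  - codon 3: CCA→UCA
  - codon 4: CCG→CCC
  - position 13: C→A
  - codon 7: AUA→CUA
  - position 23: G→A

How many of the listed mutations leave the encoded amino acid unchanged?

Codon 1: AUG (Met) → AUU (Ile) — missense.
Codon 2: AGU (Ser) → UGU (Cys) — missense.
Codon 3: CCA (Pro) → UCA (Ser) — missense.
Codon 4: CCG (Pro) → CCC (Pro) — synonymous.
Codon 5: CAG (Gln) → AAG (Lys) — missense.
Codon 7: AUA (Ile) → CUA (Leu) — missense.
Codon 8: CGU (Arg) → CAU (His) — missense.
Synonymous: 1 of 7.

1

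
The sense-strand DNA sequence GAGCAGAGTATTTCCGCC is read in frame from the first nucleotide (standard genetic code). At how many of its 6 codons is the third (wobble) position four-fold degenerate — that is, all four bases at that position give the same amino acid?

2

Codon 1 GAG (Glu): third position 2-fold.
Codon 2 CAG (Gln): third position 2-fold.
Codon 3 AGT (Ser): third position 2-fold.
Codon 4 ATT (Ile): third position 3-fold.
Codon 5 TCC (Ser): third position 4-fold.
Codon 6 GCC (Ala): third position 4-fold.
Four-fold degenerate third positions: 2.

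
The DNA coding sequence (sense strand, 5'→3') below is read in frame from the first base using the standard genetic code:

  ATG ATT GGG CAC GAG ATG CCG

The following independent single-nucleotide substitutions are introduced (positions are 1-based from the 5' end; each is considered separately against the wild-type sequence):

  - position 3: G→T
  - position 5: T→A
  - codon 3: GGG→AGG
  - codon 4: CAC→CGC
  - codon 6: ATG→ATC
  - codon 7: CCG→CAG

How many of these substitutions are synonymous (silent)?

Codon 1: ATG (Met) → ATT (Ile) — missense.
Codon 2: ATT (Ile) → AAT (Asn) — missense.
Codon 3: GGG (Gly) → AGG (Arg) — missense.
Codon 4: CAC (His) → CGC (Arg) — missense.
Codon 6: ATG (Met) → ATC (Ile) — missense.
Codon 7: CCG (Pro) → CAG (Gln) — missense.
Synonymous: 0 of 6.

0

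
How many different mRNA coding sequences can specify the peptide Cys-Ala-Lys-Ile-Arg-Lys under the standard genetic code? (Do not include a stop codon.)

Cys: 2 codons.
Ala: 4 codons.
Lys: 2 codons.
Ile: 3 codons.
Arg: 6 codons.
Lys: 2 codons.
2 × 4 × 2 × 3 × 6 × 2 = 576.

576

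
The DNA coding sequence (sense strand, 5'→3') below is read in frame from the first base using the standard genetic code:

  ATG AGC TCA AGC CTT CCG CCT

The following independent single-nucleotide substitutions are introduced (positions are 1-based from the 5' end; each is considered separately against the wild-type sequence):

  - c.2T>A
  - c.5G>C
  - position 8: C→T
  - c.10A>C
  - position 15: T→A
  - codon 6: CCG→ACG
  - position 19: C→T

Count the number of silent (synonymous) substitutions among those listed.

1

Codon 1: ATG (Met) → AAG (Lys) — missense.
Codon 2: AGC (Ser) → ACC (Thr) — missense.
Codon 3: TCA (Ser) → TTA (Leu) — missense.
Codon 4: AGC (Ser) → CGC (Arg) — missense.
Codon 5: CTT (Leu) → CTA (Leu) — synonymous.
Codon 6: CCG (Pro) → ACG (Thr) — missense.
Codon 7: CCT (Pro) → TCT (Ser) — missense.
Synonymous: 1 of 7.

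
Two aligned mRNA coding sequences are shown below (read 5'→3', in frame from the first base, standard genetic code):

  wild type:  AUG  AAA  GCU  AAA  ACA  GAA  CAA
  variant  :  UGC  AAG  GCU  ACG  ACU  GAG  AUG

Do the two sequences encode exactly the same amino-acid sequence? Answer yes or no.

no

Codon 1: AUG Met / UGC Cys — nonsynonymous.
Codon 2: AAA Lys / AAG Lys — synonymous.
Codon 3: GCU Ala / GCU Ala — identical.
Codon 4: AAA Lys / ACG Thr — nonsynonymous.
Codon 5: ACA Thr / ACU Thr — synonymous.
Codon 6: GAA Glu / GAG Glu — synonymous.
Codon 7: CAA Gln / AUG Met — nonsynonymous.
Nonsynonymous differences: 3 → different protein.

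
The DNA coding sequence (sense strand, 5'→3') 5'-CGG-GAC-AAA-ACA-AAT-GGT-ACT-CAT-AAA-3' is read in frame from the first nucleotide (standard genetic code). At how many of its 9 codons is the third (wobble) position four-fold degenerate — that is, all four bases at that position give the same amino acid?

4

Codon 1 CGG (Arg): third position 4-fold.
Codon 2 GAC (Asp): third position 2-fold.
Codon 3 AAA (Lys): third position 2-fold.
Codon 4 ACA (Thr): third position 4-fold.
Codon 5 AAT (Asn): third position 2-fold.
Codon 6 GGT (Gly): third position 4-fold.
Codon 7 ACT (Thr): third position 4-fold.
Codon 8 CAT (His): third position 2-fold.
Codon 9 AAA (Lys): third position 2-fold.
Four-fold degenerate third positions: 4.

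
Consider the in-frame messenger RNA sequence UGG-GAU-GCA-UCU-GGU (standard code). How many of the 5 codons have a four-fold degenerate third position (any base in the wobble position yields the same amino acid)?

3

Codon 1 UGG (Trp): third position 1-fold.
Codon 2 GAU (Asp): third position 2-fold.
Codon 3 GCA (Ala): third position 4-fold.
Codon 4 UCU (Ser): third position 4-fold.
Codon 5 GGU (Gly): third position 4-fold.
Four-fold degenerate third positions: 3.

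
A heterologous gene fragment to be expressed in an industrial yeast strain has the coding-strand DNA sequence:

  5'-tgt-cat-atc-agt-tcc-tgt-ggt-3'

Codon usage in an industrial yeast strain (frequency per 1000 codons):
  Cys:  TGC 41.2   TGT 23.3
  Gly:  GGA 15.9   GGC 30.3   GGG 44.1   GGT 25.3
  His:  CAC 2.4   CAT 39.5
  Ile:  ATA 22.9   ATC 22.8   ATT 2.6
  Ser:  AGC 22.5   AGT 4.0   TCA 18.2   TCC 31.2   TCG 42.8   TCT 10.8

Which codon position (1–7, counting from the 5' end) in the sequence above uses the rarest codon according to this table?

Codon 1 TGT (Cys): 23.3 per 1000.
Codon 2 CAT (His): 39.5 per 1000.
Codon 3 ATC (Ile): 22.8 per 1000.
Codon 4 AGT (Ser): 4.0 per 1000.
Codon 5 TCC (Ser): 31.2 per 1000.
Codon 6 TGT (Cys): 23.3 per 1000.
Codon 7 GGT (Gly): 25.3 per 1000.
Lowest frequency is 4.0 at codon 4.

4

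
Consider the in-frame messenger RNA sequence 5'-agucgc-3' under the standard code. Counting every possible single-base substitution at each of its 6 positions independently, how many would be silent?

4

Codon 1 (AGU, Ser): 1 synonymous substitution.
Codon 2 (CGC, Arg): 3 synonymous substitutions.
Total: 1 + 3 = 4.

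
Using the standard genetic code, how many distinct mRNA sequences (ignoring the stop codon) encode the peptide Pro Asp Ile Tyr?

Pro: 4 codons.
Asp: 2 codons.
Ile: 3 codons.
Tyr: 2 codons.
4 × 2 × 3 × 2 = 48.

48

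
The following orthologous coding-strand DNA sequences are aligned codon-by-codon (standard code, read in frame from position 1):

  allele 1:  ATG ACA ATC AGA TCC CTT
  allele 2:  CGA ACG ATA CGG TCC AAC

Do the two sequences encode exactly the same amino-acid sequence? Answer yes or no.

no

Codon 1: ATG Met / CGA Arg — nonsynonymous.
Codon 2: ACA Thr / ACG Thr — synonymous.
Codon 3: ATC Ile / ATA Ile — synonymous.
Codon 4: AGA Arg / CGG Arg — synonymous.
Codon 5: TCC Ser / TCC Ser — identical.
Codon 6: CTT Leu / AAC Asn — nonsynonymous.
Nonsynonymous differences: 2 → different protein.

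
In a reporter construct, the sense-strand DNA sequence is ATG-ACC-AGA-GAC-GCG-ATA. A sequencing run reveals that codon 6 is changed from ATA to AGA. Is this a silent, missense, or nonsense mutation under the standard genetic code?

Position 17 falls in codon 6: ATA → Ile.
After the substitution the codon is AGA → Arg.
Ile ≠ Arg, so this is a missense mutation.

missense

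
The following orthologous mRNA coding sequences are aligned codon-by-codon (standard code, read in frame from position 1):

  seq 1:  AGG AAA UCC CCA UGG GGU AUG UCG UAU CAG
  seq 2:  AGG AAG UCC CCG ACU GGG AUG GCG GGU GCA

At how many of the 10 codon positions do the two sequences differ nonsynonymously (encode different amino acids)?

4

Codon 1: AGG Arg / AGG Arg — identical.
Codon 2: AAA Lys / AAG Lys — synonymous.
Codon 3: UCC Ser / UCC Ser — identical.
Codon 4: CCA Pro / CCG Pro — synonymous.
Codon 5: UGG Trp / ACU Thr — nonsynonymous.
Codon 6: GGU Gly / GGG Gly — synonymous.
Codon 7: AUG Met / AUG Met — identical.
Codon 8: UCG Ser / GCG Ala — nonsynonymous.
Codon 9: UAU Tyr / GGU Gly — nonsynonymous.
Codon 10: CAG Gln / GCA Ala — nonsynonymous.
Nonsynonymous differences: 4.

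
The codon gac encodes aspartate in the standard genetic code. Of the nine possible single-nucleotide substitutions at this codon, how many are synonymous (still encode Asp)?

1

Position 1: none → 0 synonymous.
Position 2: none → 0 synonymous.
Position 3: GAU → 1 synonymous.
Total: 0 + 0 + 1 = 1.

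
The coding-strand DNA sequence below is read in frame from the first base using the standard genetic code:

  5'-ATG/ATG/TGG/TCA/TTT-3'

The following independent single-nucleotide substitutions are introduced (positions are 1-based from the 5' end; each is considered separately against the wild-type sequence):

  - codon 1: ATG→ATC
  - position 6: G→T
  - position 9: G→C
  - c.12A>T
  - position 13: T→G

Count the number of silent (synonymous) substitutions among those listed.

1

Codon 1: ATG (Met) → ATC (Ile) — missense.
Codon 2: ATG (Met) → ATT (Ile) — missense.
Codon 3: TGG (Trp) → TGC (Cys) — missense.
Codon 4: TCA (Ser) → TCT (Ser) — synonymous.
Codon 5: TTT (Phe) → GTT (Val) — missense.
Synonymous: 1 of 5.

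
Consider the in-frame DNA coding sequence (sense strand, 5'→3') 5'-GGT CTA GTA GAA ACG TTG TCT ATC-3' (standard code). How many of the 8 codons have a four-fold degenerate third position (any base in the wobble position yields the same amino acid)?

Codon 1 GGT (Gly): third position 4-fold.
Codon 2 CTA (Leu): third position 4-fold.
Codon 3 GTA (Val): third position 4-fold.
Codon 4 GAA (Glu): third position 2-fold.
Codon 5 ACG (Thr): third position 4-fold.
Codon 6 TTG (Leu): third position 2-fold.
Codon 7 TCT (Ser): third position 4-fold.
Codon 8 ATC (Ile): third position 3-fold.
Four-fold degenerate third positions: 5.

5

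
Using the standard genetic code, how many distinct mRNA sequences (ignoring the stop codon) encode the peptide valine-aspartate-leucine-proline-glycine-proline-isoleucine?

Val: 4 codons.
Asp: 2 codons.
Leu: 6 codons.
Pro: 4 codons.
Gly: 4 codons.
Pro: 4 codons.
Ile: 3 codons.
4 × 2 × 6 × 4 × 4 × 4 × 3 = 9216.

9216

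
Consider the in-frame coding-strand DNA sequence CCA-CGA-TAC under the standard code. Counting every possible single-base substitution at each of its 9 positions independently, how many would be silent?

Codon 1 (CCA, Pro): 3 synonymous substitutions.
Codon 2 (CGA, Arg): 4 synonymous substitutions.
Codon 3 (TAC, Tyr): 1 synonymous substitution.
Total: 3 + 4 + 1 = 8.

8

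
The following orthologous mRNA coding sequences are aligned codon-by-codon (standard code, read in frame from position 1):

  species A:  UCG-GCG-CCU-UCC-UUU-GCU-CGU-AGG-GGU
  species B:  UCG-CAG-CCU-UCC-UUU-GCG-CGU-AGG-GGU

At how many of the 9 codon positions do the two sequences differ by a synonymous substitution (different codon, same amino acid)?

1

Codon 1: UCG Ser / UCG Ser — identical.
Codon 2: GCG Ala / CAG Gln — nonsynonymous.
Codon 3: CCU Pro / CCU Pro — identical.
Codon 4: UCC Ser / UCC Ser — identical.
Codon 5: UUU Phe / UUU Phe — identical.
Codon 6: GCU Ala / GCG Ala — synonymous.
Codon 7: CGU Arg / CGU Arg — identical.
Codon 8: AGG Arg / AGG Arg — identical.
Codon 9: GGU Gly / GGU Gly — identical.
Synonymous differences: 1.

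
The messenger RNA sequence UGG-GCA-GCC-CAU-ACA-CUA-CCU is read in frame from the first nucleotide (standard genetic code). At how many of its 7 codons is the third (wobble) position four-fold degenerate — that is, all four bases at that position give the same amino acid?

Codon 1 UGG (Trp): third position 1-fold.
Codon 2 GCA (Ala): third position 4-fold.
Codon 3 GCC (Ala): third position 4-fold.
Codon 4 CAU (His): third position 2-fold.
Codon 5 ACA (Thr): third position 4-fold.
Codon 6 CUA (Leu): third position 4-fold.
Codon 7 CCU (Pro): third position 4-fold.
Four-fold degenerate third positions: 5.

5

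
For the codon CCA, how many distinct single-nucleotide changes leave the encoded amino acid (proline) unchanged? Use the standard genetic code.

3

Position 1: none → 0 synonymous.
Position 2: none → 0 synonymous.
Position 3: CCU, CCC, CCG → 3 synonymous.
Total: 0 + 0 + 3 = 3.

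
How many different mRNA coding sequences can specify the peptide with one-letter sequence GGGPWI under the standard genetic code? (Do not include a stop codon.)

768

Gly: 4 codons.
Gly: 4 codons.
Gly: 4 codons.
Pro: 4 codons.
Trp: 1 codon.
Ile: 3 codons.
4 × 4 × 4 × 4 × 1 × 3 = 768.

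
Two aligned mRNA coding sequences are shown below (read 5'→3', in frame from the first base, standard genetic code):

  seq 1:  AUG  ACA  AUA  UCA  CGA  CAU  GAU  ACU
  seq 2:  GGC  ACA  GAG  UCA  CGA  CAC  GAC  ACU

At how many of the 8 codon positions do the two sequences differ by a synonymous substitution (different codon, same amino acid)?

2

Codon 1: AUG Met / GGC Gly — nonsynonymous.
Codon 2: ACA Thr / ACA Thr — identical.
Codon 3: AUA Ile / GAG Glu — nonsynonymous.
Codon 4: UCA Ser / UCA Ser — identical.
Codon 5: CGA Arg / CGA Arg — identical.
Codon 6: CAU His / CAC His — synonymous.
Codon 7: GAU Asp / GAC Asp — synonymous.
Codon 8: ACU Thr / ACU Thr — identical.
Synonymous differences: 2.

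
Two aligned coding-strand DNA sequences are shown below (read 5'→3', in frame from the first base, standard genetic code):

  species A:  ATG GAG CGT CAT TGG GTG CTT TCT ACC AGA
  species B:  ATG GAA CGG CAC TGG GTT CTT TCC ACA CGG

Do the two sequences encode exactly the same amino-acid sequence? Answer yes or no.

yes

Codon 1: ATG Met / ATG Met — identical.
Codon 2: GAG Glu / GAA Glu — synonymous.
Codon 3: CGT Arg / CGG Arg — synonymous.
Codon 4: CAT His / CAC His — synonymous.
Codon 5: TGG Trp / TGG Trp — identical.
Codon 6: GTG Val / GTT Val — synonymous.
Codon 7: CTT Leu / CTT Leu — identical.
Codon 8: TCT Ser / TCC Ser — synonymous.
Codon 9: ACC Thr / ACA Thr — synonymous.
Codon 10: AGA Arg / CGG Arg — synonymous.
Nonsynonymous differences: 0 → same protein.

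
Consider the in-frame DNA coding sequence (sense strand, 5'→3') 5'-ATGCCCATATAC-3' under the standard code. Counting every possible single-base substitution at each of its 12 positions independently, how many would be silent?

6

Codon 1 (ATG, Met): 0 synonymous substitutions.
Codon 2 (CCC, Pro): 3 synonymous substitutions.
Codon 3 (ATA, Ile): 2 synonymous substitutions.
Codon 4 (TAC, Tyr): 1 synonymous substitution.
Total: 0 + 3 + 2 + 1 = 6.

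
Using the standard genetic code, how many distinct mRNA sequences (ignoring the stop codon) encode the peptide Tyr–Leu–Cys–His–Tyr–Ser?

576

Tyr: 2 codons.
Leu: 6 codons.
Cys: 2 codons.
His: 2 codons.
Tyr: 2 codons.
Ser: 6 codons.
2 × 6 × 2 × 2 × 2 × 6 = 576.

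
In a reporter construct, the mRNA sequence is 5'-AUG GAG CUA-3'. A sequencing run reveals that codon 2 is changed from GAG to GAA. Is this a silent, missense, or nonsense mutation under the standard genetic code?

silent

Position 6 falls in codon 2: GAG → Glu.
After the substitution the codon is GAA → Glu.
Both encode Glu, so the change is synonymous.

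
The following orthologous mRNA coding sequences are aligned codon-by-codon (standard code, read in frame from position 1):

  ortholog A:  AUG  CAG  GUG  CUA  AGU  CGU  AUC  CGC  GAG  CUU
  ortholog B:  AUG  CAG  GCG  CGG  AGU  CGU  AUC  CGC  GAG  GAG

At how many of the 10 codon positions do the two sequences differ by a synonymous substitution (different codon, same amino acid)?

0

Codon 1: AUG Met / AUG Met — identical.
Codon 2: CAG Gln / CAG Gln — identical.
Codon 3: GUG Val / GCG Ala — nonsynonymous.
Codon 4: CUA Leu / CGG Arg — nonsynonymous.
Codon 5: AGU Ser / AGU Ser — identical.
Codon 6: CGU Arg / CGU Arg — identical.
Codon 7: AUC Ile / AUC Ile — identical.
Codon 8: CGC Arg / CGC Arg — identical.
Codon 9: GAG Glu / GAG Glu — identical.
Codon 10: CUU Leu / GAG Glu — nonsynonymous.
Synonymous differences: 0.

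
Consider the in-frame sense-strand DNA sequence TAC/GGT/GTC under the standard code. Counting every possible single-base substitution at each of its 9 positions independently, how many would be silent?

Codon 1 (TAC, Tyr): 1 synonymous substitution.
Codon 2 (GGT, Gly): 3 synonymous substitutions.
Codon 3 (GTC, Val): 3 synonymous substitutions.
Total: 1 + 3 + 3 = 7.

7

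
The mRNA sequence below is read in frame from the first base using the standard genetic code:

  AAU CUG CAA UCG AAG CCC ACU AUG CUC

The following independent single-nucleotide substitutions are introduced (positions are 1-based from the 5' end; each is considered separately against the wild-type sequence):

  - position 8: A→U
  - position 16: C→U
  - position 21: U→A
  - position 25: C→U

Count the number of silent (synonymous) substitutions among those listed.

Codon 3: CAA (Gln) → CUA (Leu) — missense.
Codon 6: CCC (Pro) → UCC (Ser) — missense.
Codon 7: ACU (Thr) → ACA (Thr) — synonymous.
Codon 9: CUC (Leu) → UUC (Phe) — missense.
Synonymous: 1 of 4.

1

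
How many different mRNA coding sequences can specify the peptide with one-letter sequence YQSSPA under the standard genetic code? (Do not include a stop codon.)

2304

Tyr: 2 codons.
Gln: 2 codons.
Ser: 6 codons.
Ser: 6 codons.
Pro: 4 codons.
Ala: 4 codons.
2 × 2 × 6 × 6 × 4 × 4 = 2304.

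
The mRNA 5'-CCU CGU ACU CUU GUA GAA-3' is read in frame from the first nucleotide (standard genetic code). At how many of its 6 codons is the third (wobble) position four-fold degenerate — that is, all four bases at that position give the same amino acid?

5

Codon 1 CCU (Pro): third position 4-fold.
Codon 2 CGU (Arg): third position 4-fold.
Codon 3 ACU (Thr): third position 4-fold.
Codon 4 CUU (Leu): third position 4-fold.
Codon 5 GUA (Val): third position 4-fold.
Codon 6 GAA (Glu): third position 2-fold.
Four-fold degenerate third positions: 5.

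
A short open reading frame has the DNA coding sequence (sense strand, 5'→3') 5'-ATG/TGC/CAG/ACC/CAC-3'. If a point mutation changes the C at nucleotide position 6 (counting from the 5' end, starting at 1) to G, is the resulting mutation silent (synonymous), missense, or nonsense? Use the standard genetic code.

missense

Position 6 falls in codon 2: TGC → Cys.
After the substitution the codon is TGG → Trp.
Cys ≠ Trp, so this is a missense mutation.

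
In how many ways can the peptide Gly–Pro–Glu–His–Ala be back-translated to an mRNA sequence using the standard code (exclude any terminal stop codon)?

Gly: 4 codons.
Pro: 4 codons.
Glu: 2 codons.
His: 2 codons.
Ala: 4 codons.
4 × 4 × 2 × 2 × 4 = 256.

256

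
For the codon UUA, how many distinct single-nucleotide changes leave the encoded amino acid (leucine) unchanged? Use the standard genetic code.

2

Position 1: CUA → 1 synonymous.
Position 2: none → 0 synonymous.
Position 3: UUG → 1 synonymous.
Total: 1 + 0 + 1 = 2.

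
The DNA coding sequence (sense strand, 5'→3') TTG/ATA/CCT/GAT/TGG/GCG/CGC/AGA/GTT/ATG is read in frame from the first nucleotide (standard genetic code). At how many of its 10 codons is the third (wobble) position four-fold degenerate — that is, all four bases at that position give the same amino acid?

4

Codon 1 TTG (Leu): third position 2-fold.
Codon 2 ATA (Ile): third position 3-fold.
Codon 3 CCT (Pro): third position 4-fold.
Codon 4 GAT (Asp): third position 2-fold.
Codon 5 TGG (Trp): third position 1-fold.
Codon 6 GCG (Ala): third position 4-fold.
Codon 7 CGC (Arg): third position 4-fold.
Codon 8 AGA (Arg): third position 2-fold.
Codon 9 GTT (Val): third position 4-fold.
Codon 10 ATG (Met): third position 1-fold.
Four-fold degenerate third positions: 4.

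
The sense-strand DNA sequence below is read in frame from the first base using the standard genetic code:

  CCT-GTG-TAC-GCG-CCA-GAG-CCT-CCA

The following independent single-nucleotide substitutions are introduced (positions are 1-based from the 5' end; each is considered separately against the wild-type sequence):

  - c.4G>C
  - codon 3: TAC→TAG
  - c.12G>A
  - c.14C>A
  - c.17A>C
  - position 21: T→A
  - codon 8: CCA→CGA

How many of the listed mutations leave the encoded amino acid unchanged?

2

Codon 2: GTG (Val) → CTG (Leu) — missense.
Codon 3: TAC (Tyr) → TAG (Stop) — nonsense.
Codon 4: GCG (Ala) → GCA (Ala) — synonymous.
Codon 5: CCA (Pro) → CAA (Gln) — missense.
Codon 6: GAG (Glu) → GCG (Ala) — missense.
Codon 7: CCT (Pro) → CCA (Pro) — synonymous.
Codon 8: CCA (Pro) → CGA (Arg) — missense.
Synonymous: 2 of 7.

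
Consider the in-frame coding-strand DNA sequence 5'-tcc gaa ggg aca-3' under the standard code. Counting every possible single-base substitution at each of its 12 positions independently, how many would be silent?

10

Codon 1 (TCC, Ser): 3 synonymous substitutions.
Codon 2 (GAA, Glu): 1 synonymous substitution.
Codon 3 (GGG, Gly): 3 synonymous substitutions.
Codon 4 (ACA, Thr): 3 synonymous substitutions.
Total: 3 + 1 + 3 + 3 = 10.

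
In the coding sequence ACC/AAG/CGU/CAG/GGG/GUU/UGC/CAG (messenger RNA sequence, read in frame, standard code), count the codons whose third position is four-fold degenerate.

Codon 1 ACC (Thr): third position 4-fold.
Codon 2 AAG (Lys): third position 2-fold.
Codon 3 CGU (Arg): third position 4-fold.
Codon 4 CAG (Gln): third position 2-fold.
Codon 5 GGG (Gly): third position 4-fold.
Codon 6 GUU (Val): third position 4-fold.
Codon 7 UGC (Cys): third position 2-fold.
Codon 8 CAG (Gln): third position 2-fold.
Four-fold degenerate third positions: 4.

4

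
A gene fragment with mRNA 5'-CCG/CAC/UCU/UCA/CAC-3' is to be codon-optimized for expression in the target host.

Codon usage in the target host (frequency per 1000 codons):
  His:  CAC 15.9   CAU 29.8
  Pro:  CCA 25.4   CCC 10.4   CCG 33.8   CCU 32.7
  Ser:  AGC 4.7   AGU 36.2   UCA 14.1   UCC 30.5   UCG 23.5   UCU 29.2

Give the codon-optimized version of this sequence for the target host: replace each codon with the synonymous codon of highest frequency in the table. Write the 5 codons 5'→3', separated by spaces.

Codon 1 (Pro): best is CCG at 33.8.
Codon 2 (His): best is CAU at 29.8.
Codon 3 (Ser): best is AGU at 36.2.
Codon 4 (Ser): best is AGU at 36.2.
Codon 5 (His): best is CAU at 29.8.

CCG CAU AGU AGU CAU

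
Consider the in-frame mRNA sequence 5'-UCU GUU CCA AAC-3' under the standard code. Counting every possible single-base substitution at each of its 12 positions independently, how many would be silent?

10

Codon 1 (UCU, Ser): 3 synonymous substitutions.
Codon 2 (GUU, Val): 3 synonymous substitutions.
Codon 3 (CCA, Pro): 3 synonymous substitutions.
Codon 4 (AAC, Asn): 1 synonymous substitution.
Total: 3 + 3 + 3 + 1 = 10.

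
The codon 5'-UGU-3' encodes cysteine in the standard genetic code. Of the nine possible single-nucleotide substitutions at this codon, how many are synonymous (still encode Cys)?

Position 1: none → 0 synonymous.
Position 2: none → 0 synonymous.
Position 3: UGC → 1 synonymous.
Total: 0 + 0 + 1 = 1.

1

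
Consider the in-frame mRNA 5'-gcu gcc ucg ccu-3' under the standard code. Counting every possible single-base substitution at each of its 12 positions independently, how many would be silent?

12

Codon 1 (GCU, Ala): 3 synonymous substitutions.
Codon 2 (GCC, Ala): 3 synonymous substitutions.
Codon 3 (UCG, Ser): 3 synonymous substitutions.
Codon 4 (CCU, Pro): 3 synonymous substitutions.
Total: 3 + 3 + 3 + 3 = 12.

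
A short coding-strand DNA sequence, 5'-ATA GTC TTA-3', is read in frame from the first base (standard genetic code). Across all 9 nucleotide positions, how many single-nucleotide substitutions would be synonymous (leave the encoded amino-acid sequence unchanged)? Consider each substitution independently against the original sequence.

7

Codon 1 (ATA, Ile): 2 synonymous substitutions.
Codon 2 (GTC, Val): 3 synonymous substitutions.
Codon 3 (TTA, Leu): 2 synonymous substitutions.
Total: 2 + 3 + 2 = 7.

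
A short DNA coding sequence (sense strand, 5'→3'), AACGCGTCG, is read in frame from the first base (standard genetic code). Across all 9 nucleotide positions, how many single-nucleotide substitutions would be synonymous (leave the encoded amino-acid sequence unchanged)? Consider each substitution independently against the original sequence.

Codon 1 (AAC, Asn): 1 synonymous substitution.
Codon 2 (GCG, Ala): 3 synonymous substitutions.
Codon 3 (TCG, Ser): 3 synonymous substitutions.
Total: 1 + 3 + 3 = 7.

7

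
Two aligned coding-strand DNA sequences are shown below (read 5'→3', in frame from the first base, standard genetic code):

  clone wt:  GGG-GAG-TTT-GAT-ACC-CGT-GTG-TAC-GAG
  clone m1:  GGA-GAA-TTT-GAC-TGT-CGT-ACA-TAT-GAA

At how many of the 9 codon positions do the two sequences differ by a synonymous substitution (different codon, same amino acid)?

Codon 1: GGG Gly / GGA Gly — synonymous.
Codon 2: GAG Glu / GAA Glu — synonymous.
Codon 3: TTT Phe / TTT Phe — identical.
Codon 4: GAT Asp / GAC Asp — synonymous.
Codon 5: ACC Thr / TGT Cys — nonsynonymous.
Codon 6: CGT Arg / CGT Arg — identical.
Codon 7: GTG Val / ACA Thr — nonsynonymous.
Codon 8: TAC Tyr / TAT Tyr — synonymous.
Codon 9: GAG Glu / GAA Glu — synonymous.
Synonymous differences: 5.

5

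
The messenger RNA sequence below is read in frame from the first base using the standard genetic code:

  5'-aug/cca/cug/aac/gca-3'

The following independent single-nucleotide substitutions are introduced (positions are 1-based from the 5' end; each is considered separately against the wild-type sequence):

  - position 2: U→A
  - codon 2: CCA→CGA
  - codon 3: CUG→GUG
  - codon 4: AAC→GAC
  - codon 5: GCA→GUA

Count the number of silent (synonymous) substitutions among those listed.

Codon 1: AUG (Met) → AAG (Lys) — missense.
Codon 2: CCA (Pro) → CGA (Arg) — missense.
Codon 3: CUG (Leu) → GUG (Val) — missense.
Codon 4: AAC (Asn) → GAC (Asp) — missense.
Codon 5: GCA (Ala) → GUA (Val) — missense.
Synonymous: 0 of 5.

0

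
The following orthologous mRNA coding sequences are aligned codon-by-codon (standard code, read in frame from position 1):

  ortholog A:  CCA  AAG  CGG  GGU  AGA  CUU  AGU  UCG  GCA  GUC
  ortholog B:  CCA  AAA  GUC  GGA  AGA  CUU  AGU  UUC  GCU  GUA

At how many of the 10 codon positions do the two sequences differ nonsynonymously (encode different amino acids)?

Codon 1: CCA Pro / CCA Pro — identical.
Codon 2: AAG Lys / AAA Lys — synonymous.
Codon 3: CGG Arg / GUC Val — nonsynonymous.
Codon 4: GGU Gly / GGA Gly — synonymous.
Codon 5: AGA Arg / AGA Arg — identical.
Codon 6: CUU Leu / CUU Leu — identical.
Codon 7: AGU Ser / AGU Ser — identical.
Codon 8: UCG Ser / UUC Phe — nonsynonymous.
Codon 9: GCA Ala / GCU Ala — synonymous.
Codon 10: GUC Val / GUA Val — synonymous.
Nonsynonymous differences: 2.

2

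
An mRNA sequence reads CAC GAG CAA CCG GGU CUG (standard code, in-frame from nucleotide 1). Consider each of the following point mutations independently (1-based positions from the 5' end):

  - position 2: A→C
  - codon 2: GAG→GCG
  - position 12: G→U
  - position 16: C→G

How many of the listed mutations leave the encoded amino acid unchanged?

Codon 1: CAC (His) → CCC (Pro) — missense.
Codon 2: GAG (Glu) → GCG (Ala) — missense.
Codon 4: CCG (Pro) → CCU (Pro) — synonymous.
Codon 6: CUG (Leu) → GUG (Val) — missense.
Synonymous: 1 of 4.

1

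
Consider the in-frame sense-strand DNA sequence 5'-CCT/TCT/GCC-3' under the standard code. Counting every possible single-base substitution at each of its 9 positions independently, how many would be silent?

9

Codon 1 (CCT, Pro): 3 synonymous substitutions.
Codon 2 (TCT, Ser): 3 synonymous substitutions.
Codon 3 (GCC, Ala): 3 synonymous substitutions.
Total: 3 + 3 + 3 = 9.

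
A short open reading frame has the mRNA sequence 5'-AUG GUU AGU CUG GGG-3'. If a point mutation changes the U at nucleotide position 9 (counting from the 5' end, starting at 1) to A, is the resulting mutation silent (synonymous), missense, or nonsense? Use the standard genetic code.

missense

Position 9 falls in codon 3: AGU → Ser.
After the substitution the codon is AGA → Arg.
Ser ≠ Arg, so this is a missense mutation.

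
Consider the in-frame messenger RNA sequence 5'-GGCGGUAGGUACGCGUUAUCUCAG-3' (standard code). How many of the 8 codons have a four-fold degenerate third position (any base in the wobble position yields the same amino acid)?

Codon 1 GGC (Gly): third position 4-fold.
Codon 2 GGU (Gly): third position 4-fold.
Codon 3 AGG (Arg): third position 2-fold.
Codon 4 UAC (Tyr): third position 2-fold.
Codon 5 GCG (Ala): third position 4-fold.
Codon 6 UUA (Leu): third position 2-fold.
Codon 7 UCU (Ser): third position 4-fold.
Codon 8 CAG (Gln): third position 2-fold.
Four-fold degenerate third positions: 4.

4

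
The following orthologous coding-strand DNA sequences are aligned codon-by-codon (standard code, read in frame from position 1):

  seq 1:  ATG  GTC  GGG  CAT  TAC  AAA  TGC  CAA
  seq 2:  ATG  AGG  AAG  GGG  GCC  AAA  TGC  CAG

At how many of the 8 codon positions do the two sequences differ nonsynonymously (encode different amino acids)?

Codon 1: ATG Met / ATG Met — identical.
Codon 2: GTC Val / AGG Arg — nonsynonymous.
Codon 3: GGG Gly / AAG Lys — nonsynonymous.
Codon 4: CAT His / GGG Gly — nonsynonymous.
Codon 5: TAC Tyr / GCC Ala — nonsynonymous.
Codon 6: AAA Lys / AAA Lys — identical.
Codon 7: TGC Cys / TGC Cys — identical.
Codon 8: CAA Gln / CAG Gln — synonymous.
Nonsynonymous differences: 4.

4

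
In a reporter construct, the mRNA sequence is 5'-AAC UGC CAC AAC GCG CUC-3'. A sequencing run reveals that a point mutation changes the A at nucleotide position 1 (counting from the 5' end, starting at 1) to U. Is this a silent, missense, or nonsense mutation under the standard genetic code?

Position 1 falls in codon 1: AAC → Asn.
After the substitution the codon is UAC → Tyr.
Asn ≠ Tyr, so this is a missense mutation.

missense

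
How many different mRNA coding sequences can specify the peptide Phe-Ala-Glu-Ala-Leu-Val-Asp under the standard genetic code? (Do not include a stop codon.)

3072

Phe: 2 codons.
Ala: 4 codons.
Glu: 2 codons.
Ala: 4 codons.
Leu: 6 codons.
Val: 4 codons.
Asp: 2 codons.
2 × 4 × 2 × 4 × 6 × 4 × 2 = 3072.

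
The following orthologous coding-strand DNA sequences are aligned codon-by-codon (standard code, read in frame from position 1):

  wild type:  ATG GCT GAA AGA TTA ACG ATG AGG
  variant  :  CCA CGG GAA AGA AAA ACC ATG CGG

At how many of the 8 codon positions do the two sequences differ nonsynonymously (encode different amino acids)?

3

Codon 1: ATG Met / CCA Pro — nonsynonymous.
Codon 2: GCT Ala / CGG Arg — nonsynonymous.
Codon 3: GAA Glu / GAA Glu — identical.
Codon 4: AGA Arg / AGA Arg — identical.
Codon 5: TTA Leu / AAA Lys — nonsynonymous.
Codon 6: ACG Thr / ACC Thr — synonymous.
Codon 7: ATG Met / ATG Met — identical.
Codon 8: AGG Arg / CGG Arg — synonymous.
Nonsynonymous differences: 3.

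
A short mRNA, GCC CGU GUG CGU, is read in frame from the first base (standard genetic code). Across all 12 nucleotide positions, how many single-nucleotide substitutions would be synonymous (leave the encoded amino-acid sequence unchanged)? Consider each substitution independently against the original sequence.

12

Codon 1 (GCC, Ala): 3 synonymous substitutions.
Codon 2 (CGU, Arg): 3 synonymous substitutions.
Codon 3 (GUG, Val): 3 synonymous substitutions.
Codon 4 (CGU, Arg): 3 synonymous substitutions.
Total: 3 + 3 + 3 + 3 = 12.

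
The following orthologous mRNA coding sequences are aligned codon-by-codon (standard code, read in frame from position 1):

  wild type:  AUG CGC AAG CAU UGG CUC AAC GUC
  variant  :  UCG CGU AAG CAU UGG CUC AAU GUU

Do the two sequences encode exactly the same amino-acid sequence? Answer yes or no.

no

Codon 1: AUG Met / UCG Ser — nonsynonymous.
Codon 2: CGC Arg / CGU Arg — synonymous.
Codon 3: AAG Lys / AAG Lys — identical.
Codon 4: CAU His / CAU His — identical.
Codon 5: UGG Trp / UGG Trp — identical.
Codon 6: CUC Leu / CUC Leu — identical.
Codon 7: AAC Asn / AAU Asn — synonymous.
Codon 8: GUC Val / GUU Val — synonymous.
Nonsynonymous differences: 1 → different protein.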